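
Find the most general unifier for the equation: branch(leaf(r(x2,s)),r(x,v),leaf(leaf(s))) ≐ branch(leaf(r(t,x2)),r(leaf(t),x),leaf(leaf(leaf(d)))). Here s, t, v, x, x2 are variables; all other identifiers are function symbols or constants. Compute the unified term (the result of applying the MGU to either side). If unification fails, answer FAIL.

branch(leaf(r(leaf(d),leaf(d))),r(leaf(leaf(d)),leaf(leaf(d))),leaf(leaf(leaf(d))))

Decompose branch/3: leaf(r(x2,s)) ≐ leaf(r(t,x2)),  r(x,v) ≐ r(leaf(t),x),  leaf(leaf(s)) ≐ leaf(leaf(leaf(d))).
Decompose leaf/1: r(x2,s) ≐ r(t,x2).
Decompose r/2: x2 ≐ t,  s ≐ x2.
Bind x2 := t; substituting into the one remaining equation that mentions x2 gives: s ≐ t.
Bind s := t; substituting into the one remaining equation that mentions s gives: leaf(leaf(t)) ≐ leaf(leaf(leaf(d))).
Decompose r/2: x ≐ leaf(t),  v ≐ x.
Bind x := leaf(t); substituting into the one remaining equation that mentions x gives: v ≐ leaf(t).
Bind v := leaf(t); no other remaining equation mentions v.
Decompose leaf/1: leaf(t) ≐ leaf(leaf(d)).
Decompose leaf/1: t ≐ leaf(d).
Bind t := leaf(d). Substituting into the earlier bindings gives x2 := leaf(d), s := leaf(d), x := leaf(leaf(d)), v := leaf(leaf(d)).
Applying the MGU to either side gives branch(leaf(r(leaf(d),leaf(d))),r(leaf(leaf(d)),leaf(leaf(d))),leaf(leaf(leaf(d)))).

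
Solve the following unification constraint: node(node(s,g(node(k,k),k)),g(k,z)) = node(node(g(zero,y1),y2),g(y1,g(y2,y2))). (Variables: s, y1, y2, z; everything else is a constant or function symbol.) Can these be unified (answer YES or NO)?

YES

Decompose node/2: node(s,g(node(k,k),k)) = node(g(zero,y1),y2),  g(k,z) = g(y1,g(y2,y2)).
Decompose node/2: s = g(zero,y1),  g(node(k,k),k) = y2.
Bind s := g(zero,y1); no other remaining equation mentions s.
Bind y2 := g(node(k,k),k); substituting into the remaining equation gives: g(k,z) = g(y1,g(g(node(k,k),k),g(node(k,k),k))).
Decompose g/2: k = y1,  z = g(g(node(k,k),k),g(node(k,k),k)).
Bind y1 := k; no other remaining equation mentions y1. Substituting into the earlier binding gives s := g(zero,k).
Bind z := g(g(node(k,k),k),g(node(k,k),k)).
No equations remain and no clash or occurs-check failure arose, so a unifier exists.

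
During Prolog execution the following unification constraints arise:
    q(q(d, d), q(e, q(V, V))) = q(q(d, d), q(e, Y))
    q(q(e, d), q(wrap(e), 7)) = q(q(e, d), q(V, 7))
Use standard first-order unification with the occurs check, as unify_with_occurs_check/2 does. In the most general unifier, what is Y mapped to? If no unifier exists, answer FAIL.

Decompose q/2: q(d, d) = q(d, d),  q(e, q(V, V)) = q(e, Y).
Delete trivial equation q(d, d) = q(d, d).
Decompose q/2: e = e,  q(V, V) = Y.
Delete trivial equation e = e.
Bind Y := q(V, V); no other remaining equation mentions Y.
Decompose q/2: q(e, d) = q(e, d),  q(wrap(e), 7) = q(V, 7).
Delete trivial equation q(e, d) = q(e, d).
Decompose q/2: wrap(e) = V,  7 = 7.
Bind V := wrap(e); no other remaining equation mentions V. Substituting into the earlier binding gives Y := q(wrap(e), wrap(e)).
Delete trivial equation 7 = 7.
MGU = { Y -> q(wrap(e), wrap(e)), V -> wrap(e) }, so Y -> q(wrap(e), wrap(e)).

q(wrap(e), wrap(e))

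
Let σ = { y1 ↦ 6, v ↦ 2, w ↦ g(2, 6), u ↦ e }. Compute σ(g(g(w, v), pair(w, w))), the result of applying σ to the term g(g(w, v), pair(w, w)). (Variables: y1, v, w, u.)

g(g(g(2, 6), 2), pair(g(2, 6), g(2, 6)))

Replace each occurrence of v with 2.
Replace each occurrence of w with g(2, 6).
Result: g(g(g(2, 6), 2), pair(g(2, 6), g(2, 6))).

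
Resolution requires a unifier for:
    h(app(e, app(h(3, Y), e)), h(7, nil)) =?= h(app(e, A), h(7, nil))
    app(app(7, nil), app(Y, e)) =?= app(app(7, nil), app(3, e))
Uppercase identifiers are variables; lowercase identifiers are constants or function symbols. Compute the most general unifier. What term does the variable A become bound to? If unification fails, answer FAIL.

app(h(3, 3), e)

Decompose h/2: app(e, app(h(3, Y), e)) =?= app(e, A),  h(7, nil) =?= h(7, nil).
Decompose app/2: e =?= e,  app(h(3, Y), e) =?= A.
Delete trivial equation e =?= e.
Bind A := app(h(3, Y), e); no other remaining equation mentions A.
Delete trivial equation h(7, nil) =?= h(7, nil).
Decompose app/2: app(7, nil) =?= app(7, nil),  app(Y, e) =?= app(3, e).
Delete trivial equation app(7, nil) =?= app(7, nil).
Decompose app/2: Y =?= 3,  e =?= e.
Bind Y := 3; no other remaining equation mentions Y. Substituting into the earlier binding gives A := app(h(3, 3), e).
Delete trivial equation e =?= e.
MGU = { A -> app(h(3, 3), e), Y -> 3 }, so A -> app(h(3, 3), e).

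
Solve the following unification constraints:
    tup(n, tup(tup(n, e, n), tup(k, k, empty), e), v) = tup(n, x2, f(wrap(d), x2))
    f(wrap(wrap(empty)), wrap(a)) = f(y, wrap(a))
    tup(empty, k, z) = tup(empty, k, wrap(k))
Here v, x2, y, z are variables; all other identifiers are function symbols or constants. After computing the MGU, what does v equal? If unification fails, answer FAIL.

f(wrap(d), tup(tup(n, e, n), tup(k, k, empty), e))

Decompose tup/3: n = n,  tup(tup(n, e, n), tup(k, k, empty), e) = x2,  v = f(wrap(d), x2).
Delete trivial equation n = n.
Bind x2 := tup(tup(n, e, n), tup(k, k, empty), e); substituting into the one remaining equation that mentions x2 gives: v = f(wrap(d), tup(tup(n, e, n), tup(k, k, empty), e)).
Bind v := f(wrap(d), tup(tup(n, e, n), tup(k, k, empty), e)); no other remaining equation mentions v.
Decompose f/2: wrap(wrap(empty)) = y,  wrap(a) = wrap(a).
Bind y := wrap(wrap(empty)); no other remaining equation mentions y.
Delete trivial equation wrap(a) = wrap(a).
Decompose tup/3: empty = empty,  k = k,  z = wrap(k).
Delete trivial equation empty = empty.
Delete trivial equation k = k.
Bind z := wrap(k).
MGU = { x2 := tup(tup(n, e, n), tup(k, k, empty), e), v := f(wrap(d), tup(tup(n, e, n), tup(k, k, empty), e)), y := wrap(wrap(empty)), z := wrap(k) }, so v := f(wrap(d), tup(tup(n, e, n), tup(k, k, empty), e)).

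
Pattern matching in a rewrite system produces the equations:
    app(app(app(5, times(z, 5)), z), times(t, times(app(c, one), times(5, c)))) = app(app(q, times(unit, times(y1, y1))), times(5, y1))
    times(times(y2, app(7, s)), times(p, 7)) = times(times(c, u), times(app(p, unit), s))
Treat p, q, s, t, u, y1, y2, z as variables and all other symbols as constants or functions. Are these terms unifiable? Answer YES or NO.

NO

Decompose app/2: app(app(5, times(z, 5)), z) = app(q, times(unit, times(y1, y1))),  times(t, times(app(c, one), times(5, c))) = times(5, y1).
Decompose app/2: app(5, times(z, 5)) = q,  z = times(unit, times(y1, y1)).
Bind q := app(5, times(z, 5)); no other remaining equation mentions q.
Bind z := times(unit, times(y1, y1)); no other remaining equation mentions z. Substituting into the earlier binding gives q := app(5, times(times(unit, times(y1, y1)), 5)).
Decompose times/2: t = 5,  times(app(c, one), times(5, c)) = y1.
Bind t := 5; no other remaining equation mentions t.
Bind y1 := times(app(c, one), times(5, c)); no other remaining equation mentions y1. Substituting into the earlier bindings gives q := app(5, times(times(unit, times(times(app(c, one), times(5, c)), times(app(c, one), times(5, c)))), 5)), z := times(unit, times(times(app(c, one), times(5, c)), times(app(c, one), times(5, c)))).
Decompose times/2: times(y2, app(7, s)) = times(c, u),  times(p, 7) = times(app(p, unit), s).
Decompose times/2: y2 = c,  app(7, s) = u.
Bind y2 := c; no other remaining equation mentions y2.
Bind u := app(7, s); no other remaining equation mentions u.
Decompose times/2: p = app(p, unit),  7 = s.
Occurs check fails: p occurs in app(p, unit); the equation p = app(p, unit) has no finite solution.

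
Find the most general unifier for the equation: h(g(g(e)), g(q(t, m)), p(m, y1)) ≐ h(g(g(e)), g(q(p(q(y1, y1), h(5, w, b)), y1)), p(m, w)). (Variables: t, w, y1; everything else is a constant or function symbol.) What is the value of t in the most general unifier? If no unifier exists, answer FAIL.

Decompose h/3: g(g(e)) ≐ g(g(e)),  g(q(t, m)) ≐ g(q(p(q(y1, y1), h(5, w, b)), y1)),  p(m, y1) ≐ p(m, w).
Delete trivial equation g(g(e)) ≐ g(g(e)).
Decompose g/1: q(t, m) ≐ q(p(q(y1, y1), h(5, w, b)), y1).
Decompose q/2: t ≐ p(q(y1, y1), h(5, w, b)),  m ≐ y1.
Bind t := p(q(y1, y1), h(5, w, b)); no other remaining equation mentions t.
Bind y1 := m; substituting into the remaining equation gives: p(m, m) ≐ p(m, w). Substituting into the earlier binding gives t := p(q(m, m), h(5, w, b)).
Decompose p/2: m ≐ m,  m ≐ w.
Delete trivial equation m ≐ m.
Bind w := m. Substituting into the earlier binding gives t := p(q(m, m), h(5, m, b)).
MGU = { t := p(q(m, m), h(5, m, b)), y1 := m, w := m }, so t := p(q(m, m), h(5, m, b)).

p(q(m, m), h(5, m, b))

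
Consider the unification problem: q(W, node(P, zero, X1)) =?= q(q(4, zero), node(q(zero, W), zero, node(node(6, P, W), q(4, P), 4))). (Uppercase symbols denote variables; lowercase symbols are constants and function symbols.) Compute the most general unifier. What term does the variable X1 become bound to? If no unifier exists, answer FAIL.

node(node(6, q(zero, q(4, zero)), q(4, zero)), q(4, q(zero, q(4, zero))), 4)

Decompose q/2: W =?= q(4, zero),  node(P, zero, X1) =?= node(q(zero, W), zero, node(node(6, P, W), q(4, P), 4)).
Bind W := q(4, zero); substituting into the remaining equation gives: node(P, zero, X1) =?= node(q(zero, q(4, zero)), zero, node(node(6, P, q(4, zero)), q(4, P), 4)).
Decompose node/3: P =?= q(zero, q(4, zero)),  zero =?= zero,  X1 =?= node(node(6, P, q(4, zero)), q(4, P), 4).
Bind P := q(zero, q(4, zero)); substituting into the one remaining equation that mentions P gives: X1 =?= node(node(6, q(zero, q(4, zero)), q(4, zero)), q(4, q(zero, q(4, zero))), 4).
Delete trivial equation zero =?= zero.
Bind X1 := node(node(6, q(zero, q(4, zero)), q(4, zero)), q(4, q(zero, q(4, zero))), 4).
MGU = { W -> q(4, zero), P -> q(zero, q(4, zero)), X1 -> node(node(6, q(zero, q(4, zero)), q(4, zero)), q(4, q(zero, q(4, zero))), 4) }, so X1 -> node(node(6, q(zero, q(4, zero)), q(4, zero)), q(4, q(zero, q(4, zero))), 4).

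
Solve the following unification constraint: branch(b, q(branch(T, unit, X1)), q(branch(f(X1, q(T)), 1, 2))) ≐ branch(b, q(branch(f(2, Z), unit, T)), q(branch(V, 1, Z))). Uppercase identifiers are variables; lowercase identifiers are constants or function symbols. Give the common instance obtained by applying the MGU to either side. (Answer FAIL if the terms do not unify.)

Decompose branch/3: b ≐ b,  q(branch(T, unit, X1)) ≐ q(branch(f(2, Z), unit, T)),  q(branch(f(X1, q(T)), 1, 2)) ≐ q(branch(V, 1, Z)).
Delete trivial equation b ≐ b.
Decompose q/1: branch(T, unit, X1) ≐ branch(f(2, Z), unit, T).
Decompose branch/3: T ≐ f(2, Z),  unit ≐ unit,  X1 ≐ T.
Bind T := f(2, Z); substituting into the 2 remaining equations that mention T gives: X1 ≐ f(2, Z),  q(branch(f(X1, q(f(2, Z))), 1, 2)) ≐ q(branch(V, 1, Z)).
Delete trivial equation unit ≐ unit.
Bind X1 := f(2, Z); substituting into the remaining equation gives: q(branch(f(f(2, Z), q(f(2, Z))), 1, 2)) ≐ q(branch(V, 1, Z)).
Decompose q/1: branch(f(f(2, Z), q(f(2, Z))), 1, 2) ≐ branch(V, 1, Z).
Decompose branch/3: f(f(2, Z), q(f(2, Z))) ≐ V,  1 ≐ 1,  2 ≐ Z.
Bind V := f(f(2, Z), q(f(2, Z))); no other remaining equation mentions V.
Delete trivial equation 1 ≐ 1.
Bind Z := 2. Substituting into the earlier bindings gives T := f(2, 2), X1 := f(2, 2), V := f(f(2, 2), q(f(2, 2))).
Applying the MGU to either side gives branch(b, q(branch(f(2, 2), unit, f(2, 2))), q(branch(f(f(2, 2), q(f(2, 2))), 1, 2))).

branch(b, q(branch(f(2, 2), unit, f(2, 2))), q(branch(f(f(2, 2), q(f(2, 2))), 1, 2)))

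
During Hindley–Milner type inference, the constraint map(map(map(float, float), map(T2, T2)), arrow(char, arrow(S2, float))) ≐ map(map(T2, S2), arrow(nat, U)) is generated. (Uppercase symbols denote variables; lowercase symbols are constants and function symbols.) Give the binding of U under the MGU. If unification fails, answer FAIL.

Decompose map/2: map(map(float, float), map(T2, T2)) ≐ map(T2, S2),  arrow(char, arrow(S2, float)) ≐ arrow(nat, U).
Decompose map/2: map(float, float) ≐ T2,  map(T2, T2) ≐ S2.
Bind T2 := map(float, float); substituting into the one remaining equation that mentions T2 gives: map(map(float, float), map(float, float)) ≐ S2.
Bind S2 := map(map(float, float), map(float, float)); substituting into the remaining equation gives: arrow(char, arrow(map(map(float, float), map(float, float)), float)) ≐ arrow(nat, U).
Decompose arrow/2: char ≐ nat,  arrow(map(map(float, float), map(float, float)), float) ≐ U.
Clash: constants char and nat differ; no unifier exists.

FAIL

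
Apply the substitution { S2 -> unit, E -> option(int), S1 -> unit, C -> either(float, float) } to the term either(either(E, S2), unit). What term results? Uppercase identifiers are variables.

Replace each occurrence of S2 with unit.
Replace each occurrence of E with option(int).
Result: either(either(option(int), unit), unit).

either(either(option(int), unit), unit)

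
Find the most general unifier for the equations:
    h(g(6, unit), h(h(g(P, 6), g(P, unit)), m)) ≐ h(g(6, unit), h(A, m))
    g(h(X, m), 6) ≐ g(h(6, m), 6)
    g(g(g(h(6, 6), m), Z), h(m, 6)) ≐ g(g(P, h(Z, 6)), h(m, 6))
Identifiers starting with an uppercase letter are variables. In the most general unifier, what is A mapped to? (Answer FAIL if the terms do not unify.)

Decompose h/2: g(6, unit) ≐ g(6, unit),  h(h(g(P, 6), g(P, unit)), m) ≐ h(A, m).
Delete trivial equation g(6, unit) ≐ g(6, unit).
Decompose h/2: h(g(P, 6), g(P, unit)) ≐ A,  m ≐ m.
Bind A := h(g(P, 6), g(P, unit)); no other remaining equation mentions A.
Delete trivial equation m ≐ m.
Decompose g/2: h(X, m) ≐ h(6, m),  6 ≐ 6.
Decompose h/2: X ≐ 6,  m ≐ m.
Bind X := 6; no other remaining equation mentions X.
Delete trivial equation m ≐ m.
Delete trivial equation 6 ≐ 6.
Decompose g/2: g(g(h(6, 6), m), Z) ≐ g(P, h(Z, 6)),  h(m, 6) ≐ h(m, 6).
Decompose g/2: g(h(6, 6), m) ≐ P,  Z ≐ h(Z, 6).
Bind P := g(h(6, 6), m); no other remaining equation mentions P. Substituting into the earlier binding gives A := h(g(g(h(6, 6), m), 6), g(g(h(6, 6), m), unit)).
Occurs check fails: Z occurs in h(Z, 6); the equation Z ≐ h(Z, 6) has no finite solution.

FAIL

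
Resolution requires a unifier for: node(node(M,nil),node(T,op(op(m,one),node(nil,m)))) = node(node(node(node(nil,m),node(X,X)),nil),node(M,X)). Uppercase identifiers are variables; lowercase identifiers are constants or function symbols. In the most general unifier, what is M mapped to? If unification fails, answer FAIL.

node(node(nil,m),node(op(op(m,one),node(nil,m)),op(op(m,one),node(nil,m))))

Decompose node/2: node(M,nil) = node(node(node(nil,m),node(X,X)),nil),  node(T,op(op(m,one),node(nil,m))) = node(M,X).
Decompose node/2: M = node(node(nil,m),node(X,X)),  nil = nil.
Bind M := node(node(nil,m),node(X,X)); substituting into the one remaining equation that mentions M gives: node(T,op(op(m,one),node(nil,m))) = node(node(node(nil,m),node(X,X)),X).
Delete trivial equation nil = nil.
Decompose node/2: T = node(node(nil,m),node(X,X)),  op(op(m,one),node(nil,m)) = X.
Bind T := node(node(nil,m),node(X,X)); no other remaining equation mentions T.
Bind X := op(op(m,one),node(nil,m)). Substituting into the earlier bindings gives M := node(node(nil,m),node(op(op(m,one),node(nil,m)),op(op(m,one),node(nil,m)))), T := node(node(nil,m),node(op(op(m,one),node(nil,m)),op(op(m,one),node(nil,m)))).
MGU = { M := node(node(nil,m),node(op(op(m,one),node(nil,m)),op(op(m,one),node(nil,m)))), T := node(node(nil,m),node(op(op(m,one),node(nil,m)),op(op(m,one),node(nil,m)))), X := op(op(m,one),node(nil,m)) }, so M := node(node(nil,m),node(op(op(m,one),node(nil,m)),op(op(m,one),node(nil,m)))).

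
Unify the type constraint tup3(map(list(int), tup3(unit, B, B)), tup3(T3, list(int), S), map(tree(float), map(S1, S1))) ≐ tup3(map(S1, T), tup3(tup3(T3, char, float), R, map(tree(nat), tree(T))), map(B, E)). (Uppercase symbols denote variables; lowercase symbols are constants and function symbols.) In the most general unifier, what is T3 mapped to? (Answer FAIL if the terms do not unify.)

Decompose tup3/3: map(list(int), tup3(unit, B, B)) ≐ map(S1, T),  tup3(T3, list(int), S) ≐ tup3(tup3(T3, char, float), R, map(tree(nat), tree(T))),  map(tree(float), map(S1, S1)) ≐ map(B, E).
Decompose map/2: list(int) ≐ S1,  tup3(unit, B, B) ≐ T.
Bind S1 := list(int); substituting into the one remaining equation that mentions S1 gives: map(tree(float), map(list(int), list(int))) ≐ map(B, E).
Bind T := tup3(unit, B, B); substituting into the one remaining equation that mentions T gives: tup3(T3, list(int), S) ≐ tup3(tup3(T3, char, float), R, map(tree(nat), tree(tup3(unit, B, B)))).
Decompose tup3/3: T3 ≐ tup3(T3, char, float),  list(int) ≐ R,  S ≐ map(tree(nat), tree(tup3(unit, B, B))).
Occurs check fails: T3 occurs in tup3(T3, char, float); the equation T3 ≐ tup3(T3, char, float) has no finite solution.

FAIL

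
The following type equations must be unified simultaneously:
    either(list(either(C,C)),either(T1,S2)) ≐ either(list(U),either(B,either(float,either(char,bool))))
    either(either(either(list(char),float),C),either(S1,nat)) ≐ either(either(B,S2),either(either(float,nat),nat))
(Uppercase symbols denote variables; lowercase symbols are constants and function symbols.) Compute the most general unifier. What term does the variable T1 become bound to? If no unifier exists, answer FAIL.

Decompose either/2: list(either(C,C)) ≐ list(U),  either(T1,S2) ≐ either(B,either(float,either(char,bool))).
Decompose list/1: either(C,C) ≐ U.
Bind U := either(C,C); no other remaining equation mentions U.
Decompose either/2: T1 ≐ B,  S2 ≐ either(float,either(char,bool)).
Bind T1 := B; no other remaining equation mentions T1.
Bind S2 := either(float,either(char,bool)); substituting into the remaining equation gives: either(either(either(list(char),float),C),either(S1,nat)) ≐ either(either(B,either(float,either(char,bool))),either(either(float,nat),nat)).
Decompose either/2: either(either(list(char),float),C) ≐ either(B,either(float,either(char,bool))),  either(S1,nat) ≐ either(either(float,nat),nat).
Decompose either/2: either(list(char),float) ≐ B,  C ≐ either(float,either(char,bool)).
Bind B := either(list(char),float); no other remaining equation mentions B. Substituting into the earlier binding gives T1 := either(list(char),float).
Bind C := either(float,either(char,bool)); no other remaining equation mentions C. Substituting into the earlier binding gives U := either(either(float,either(char,bool)),either(float,either(char,bool))).
Decompose either/2: S1 ≐ either(float,nat),  nat ≐ nat.
Bind S1 := either(float,nat); no other remaining equation mentions S1.
Delete trivial equation nat ≐ nat.
MGU = { U -> either(either(float,either(char,bool)),either(float,either(char,bool))), T1 -> either(list(char),float), S2 -> either(float,either(char,bool)), B -> either(list(char),float), C -> either(float,either(char,bool)), S1 -> either(float,nat) }, so T1 -> either(list(char),float).

either(list(char),float)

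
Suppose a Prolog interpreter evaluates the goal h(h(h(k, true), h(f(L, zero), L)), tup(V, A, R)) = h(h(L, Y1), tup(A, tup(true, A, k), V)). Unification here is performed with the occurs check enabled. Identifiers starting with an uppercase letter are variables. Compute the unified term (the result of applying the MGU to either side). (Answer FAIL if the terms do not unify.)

Decompose h/2: h(h(k, true), h(f(L, zero), L)) = h(L, Y1),  tup(V, A, R) = tup(A, tup(true, A, k), V).
Decompose h/2: h(k, true) = L,  h(f(L, zero), L) = Y1.
Bind L := h(k, true); substituting into the one remaining equation that mentions L gives: h(f(h(k, true), zero), h(k, true)) = Y1.
Bind Y1 := h(f(h(k, true), zero), h(k, true)); no other remaining equation mentions Y1.
Decompose tup/3: V = A,  A = tup(true, A, k),  R = V.
Bind V := A; substituting into the one remaining equation that mentions V gives: R = A.
Occurs check fails: A occurs in tup(true, A, k); the equation A = tup(true, A, k) has no finite solution.

FAIL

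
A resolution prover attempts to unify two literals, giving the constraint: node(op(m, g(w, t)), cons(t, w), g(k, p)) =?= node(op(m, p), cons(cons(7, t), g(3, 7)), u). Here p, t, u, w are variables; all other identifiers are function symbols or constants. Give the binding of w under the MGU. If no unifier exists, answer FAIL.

Decompose node/3: op(m, g(w, t)) =?= op(m, p),  cons(t, w) =?= cons(cons(7, t), g(3, 7)),  g(k, p) =?= u.
Decompose op/2: m =?= m,  g(w, t) =?= p.
Delete trivial equation m =?= m.
Bind p := g(w, t); substituting into the one remaining equation that mentions p gives: g(k, g(w, t)) =?= u.
Decompose cons/2: t =?= cons(7, t),  w =?= g(3, 7).
Occurs check fails: t occurs in cons(7, t); the equation t =?= cons(7, t) has no finite solution.

FAIL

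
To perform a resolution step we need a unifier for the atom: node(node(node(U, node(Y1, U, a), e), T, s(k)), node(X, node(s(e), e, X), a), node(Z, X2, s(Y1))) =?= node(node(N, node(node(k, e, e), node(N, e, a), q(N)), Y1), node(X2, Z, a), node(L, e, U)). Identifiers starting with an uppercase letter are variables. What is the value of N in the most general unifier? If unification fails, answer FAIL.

Decompose node/3: node(node(U, node(Y1, U, a), e), T, s(k)) =?= node(N, node(node(k, e, e), node(N, e, a), q(N)), Y1),  node(X, node(s(e), e, X), a) =?= node(X2, Z, a),  node(Z, X2, s(Y1)) =?= node(L, e, U).
Decompose node/3: node(U, node(Y1, U, a), e) =?= N,  T =?= node(node(k, e, e), node(N, e, a), q(N)),  s(k) =?= Y1.
Bind N := node(U, node(Y1, U, a), e); substituting into the one remaining equation that mentions N gives: T =?= node(node(k, e, e), node(node(U, node(Y1, U, a), e), e, a), q(node(U, node(Y1, U, a), e))).
Bind T := node(node(k, e, e), node(node(U, node(Y1, U, a), e), e, a), q(node(U, node(Y1, U, a), e))); no other remaining equation mentions T.
Bind Y1 := s(k); substituting into the one remaining equation that mentions Y1 gives: node(Z, X2, s(s(k))) =?= node(L, e, U). Substituting into the earlier bindings gives N := node(U, node(s(k), U, a), e), T := node(node(k, e, e), node(node(U, node(s(k), U, a), e), e, a), q(node(U, node(s(k), U, a), e))).
Decompose node/3: X =?= X2,  node(s(e), e, X) =?= Z,  a =?= a.
Bind X := X2; substituting into the one remaining equation that mentions X gives: node(s(e), e, X2) =?= Z.
Bind Z := node(s(e), e, X2); substituting into the one remaining equation that mentions Z gives: node(node(s(e), e, X2), X2, s(s(k))) =?= node(L, e, U).
Delete trivial equation a =?= a.
Decompose node/3: node(s(e), e, X2) =?= L,  X2 =?= e,  s(s(k)) =?= U.
Bind L := node(s(e), e, X2); no other remaining equation mentions L.
Bind X2 := e; no other remaining equation mentions X2. Substituting into the earlier bindings gives X := e, Z := node(s(e), e, e), L := node(s(e), e, e).
Bind U := s(s(k)). Substituting into the earlier bindings gives N := node(s(s(k)), node(s(k), s(s(k)), a), e), T := node(node(k, e, e), node(node(s(s(k)), node(s(k), s(s(k)), a), e), e, a), q(node(s(s(k)), node(s(k), s(s(k)), a), e))).
MGU = { N -> node(s(s(k)), node(s(k), s(s(k)), a), e), T -> node(node(k, e, e), node(node(s(s(k)), node(s(k), s(s(k)), a), e), e, a), q(node(s(s(k)), node(s(k), s(s(k)), a), e))), Y1 -> s(k), X -> e, Z -> node(s(e), e, e), L -> node(s(e), e, e), X2 -> e, U -> s(s(k)) }, so N -> node(s(s(k)), node(s(k), s(s(k)), a), e).

node(s(s(k)), node(s(k), s(s(k)), a), e)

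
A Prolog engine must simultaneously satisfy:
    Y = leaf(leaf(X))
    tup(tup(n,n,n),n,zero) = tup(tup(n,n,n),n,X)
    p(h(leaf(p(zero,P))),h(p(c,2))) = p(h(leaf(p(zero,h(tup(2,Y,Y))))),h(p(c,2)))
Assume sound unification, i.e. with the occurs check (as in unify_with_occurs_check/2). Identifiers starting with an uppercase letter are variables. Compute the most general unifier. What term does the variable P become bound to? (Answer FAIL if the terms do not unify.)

Bind Y := leaf(leaf(X)); substituting into the one remaining equation that mentions Y gives: p(h(leaf(p(zero,P))),h(p(c,2))) = p(h(leaf(p(zero,h(tup(2,leaf(leaf(X)),leaf(leaf(X))))))),h(p(c,2))).
Decompose tup/3: tup(n,n,n) = tup(n,n,n),  n = n,  zero = X.
Delete trivial equation tup(n,n,n) = tup(n,n,n).
Delete trivial equation n = n.
Bind X := zero; substituting into the remaining equation gives: p(h(leaf(p(zero,P))),h(p(c,2))) = p(h(leaf(p(zero,h(tup(2,leaf(leaf(zero)),leaf(leaf(zero))))))),h(p(c,2))). Substituting into the earlier binding gives Y := leaf(leaf(zero)).
Decompose p/2: h(leaf(p(zero,P))) = h(leaf(p(zero,h(tup(2,leaf(leaf(zero)),leaf(leaf(zero))))))),  h(p(c,2)) = h(p(c,2)).
Decompose h/1: leaf(p(zero,P)) = leaf(p(zero,h(tup(2,leaf(leaf(zero)),leaf(leaf(zero)))))).
Decompose leaf/1: p(zero,P) = p(zero,h(tup(2,leaf(leaf(zero)),leaf(leaf(zero))))).
Decompose p/2: zero = zero,  P = h(tup(2,leaf(leaf(zero)),leaf(leaf(zero)))).
Delete trivial equation zero = zero.
Bind P := h(tup(2,leaf(leaf(zero)),leaf(leaf(zero)))); no other remaining equation mentions P.
Delete trivial equation h(p(c,2)) = h(p(c,2)).
MGU = { Y = leaf(leaf(zero)), X = zero, P = h(tup(2,leaf(leaf(zero)),leaf(leaf(zero)))) }, so P = h(tup(2,leaf(leaf(zero)),leaf(leaf(zero)))).

h(tup(2,leaf(leaf(zero)),leaf(leaf(zero))))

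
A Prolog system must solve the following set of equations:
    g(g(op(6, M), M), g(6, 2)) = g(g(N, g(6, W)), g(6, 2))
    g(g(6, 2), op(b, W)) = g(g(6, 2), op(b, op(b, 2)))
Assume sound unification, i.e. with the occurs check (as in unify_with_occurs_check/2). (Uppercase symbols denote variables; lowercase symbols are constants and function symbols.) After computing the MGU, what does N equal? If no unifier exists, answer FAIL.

Decompose g/2: g(op(6, M), M) = g(N, g(6, W)),  g(6, 2) = g(6, 2).
Decompose g/2: op(6, M) = N,  M = g(6, W).
Bind N := op(6, M); no other remaining equation mentions N.
Bind M := g(6, W); no other remaining equation mentions M. Substituting into the earlier binding gives N := op(6, g(6, W)).
Delete trivial equation g(6, 2) = g(6, 2).
Decompose g/2: g(6, 2) = g(6, 2),  op(b, W) = op(b, op(b, 2)).
Delete trivial equation g(6, 2) = g(6, 2).
Decompose op/2: b = b,  W = op(b, 2).
Delete trivial equation b = b.
Bind W := op(b, 2). Substituting into the earlier bindings gives N := op(6, g(6, op(b, 2))), M := g(6, op(b, 2)).
MGU = { N ↦ op(6, g(6, op(b, 2))), M ↦ g(6, op(b, 2)), W ↦ op(b, 2) }, so N ↦ op(6, g(6, op(b, 2))).

op(6, g(6, op(b, 2)))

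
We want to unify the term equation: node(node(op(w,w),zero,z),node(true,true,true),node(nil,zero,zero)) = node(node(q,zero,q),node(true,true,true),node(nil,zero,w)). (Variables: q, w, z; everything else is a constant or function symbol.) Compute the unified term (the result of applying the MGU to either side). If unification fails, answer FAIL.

Decompose node/3: node(op(w,w),zero,z) = node(q,zero,q),  node(true,true,true) = node(true,true,true),  node(nil,zero,zero) = node(nil,zero,w).
Decompose node/3: op(w,w) = q,  zero = zero,  z = q.
Bind q := op(w,w); substituting into the one remaining equation that mentions q gives: z = op(w,w).
Delete trivial equation zero = zero.
Bind z := op(w,w); no other remaining equation mentions z.
Delete trivial equation node(true,true,true) = node(true,true,true).
Decompose node/3: nil = nil,  zero = zero,  zero = w.
Delete trivial equation nil = nil.
Delete trivial equation zero = zero.
Bind w := zero. Substituting into the earlier bindings gives q := op(zero,zero), z := op(zero,zero).
Applying the MGU to either side gives node(node(op(zero,zero),zero,op(zero,zero)),node(true,true,true),node(nil,zero,zero)).

node(node(op(zero,zero),zero,op(zero,zero)),node(true,true,true),node(nil,zero,zero))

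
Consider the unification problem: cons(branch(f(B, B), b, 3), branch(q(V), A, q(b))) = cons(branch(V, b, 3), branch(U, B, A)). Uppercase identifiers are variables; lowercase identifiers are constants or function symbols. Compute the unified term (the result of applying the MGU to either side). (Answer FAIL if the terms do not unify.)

Decompose cons/2: branch(f(B, B), b, 3) = branch(V, b, 3),  branch(q(V), A, q(b)) = branch(U, B, A).
Decompose branch/3: f(B, B) = V,  b = b,  3 = 3.
Bind V := f(B, B); substituting into the one remaining equation that mentions V gives: branch(q(f(B, B)), A, q(b)) = branch(U, B, A).
Delete trivial equation b = b.
Delete trivial equation 3 = 3.
Decompose branch/3: q(f(B, B)) = U,  A = B,  q(b) = A.
Bind U := q(f(B, B)); no other remaining equation mentions U.
Bind A := B; substituting into the remaining equation gives: q(b) = B.
Bind B := q(b). Substituting into the earlier bindings gives V := f(q(b), q(b)), U := q(f(q(b), q(b))), A := q(b).
Applying the MGU to either side gives cons(branch(f(q(b), q(b)), b, 3), branch(q(f(q(b), q(b))), q(b), q(b))).

cons(branch(f(q(b), q(b)), b, 3), branch(q(f(q(b), q(b))), q(b), q(b)))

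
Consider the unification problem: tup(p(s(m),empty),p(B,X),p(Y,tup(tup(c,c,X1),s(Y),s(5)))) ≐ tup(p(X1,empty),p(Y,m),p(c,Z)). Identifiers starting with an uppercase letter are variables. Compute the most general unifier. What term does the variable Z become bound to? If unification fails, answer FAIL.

Decompose tup/3: p(s(m),empty) ≐ p(X1,empty),  p(B,X) ≐ p(Y,m),  p(Y,tup(tup(c,c,X1),s(Y),s(5))) ≐ p(c,Z).
Decompose p/2: s(m) ≐ X1,  empty ≐ empty.
Bind X1 := s(m); substituting into the one remaining equation that mentions X1 gives: p(Y,tup(tup(c,c,s(m)),s(Y),s(5))) ≐ p(c,Z).
Delete trivial equation empty ≐ empty.
Decompose p/2: B ≐ Y,  X ≐ m.
Bind B := Y; no other remaining equation mentions B.
Bind X := m; no other remaining equation mentions X.
Decompose p/2: Y ≐ c,  tup(tup(c,c,s(m)),s(Y),s(5)) ≐ Z.
Bind Y := c; substituting into the remaining equation gives: tup(tup(c,c,s(m)),s(c),s(5)) ≐ Z. Substituting into the earlier binding gives B := c.
Bind Z := tup(tup(c,c,s(m)),s(c),s(5)).
MGU = { X1 := s(m), B := c, X := m, Y := c, Z := tup(tup(c,c,s(m)),s(c),s(5)) }, so Z := tup(tup(c,c,s(m)),s(c),s(5)).

tup(tup(c,c,s(m)),s(c),s(5))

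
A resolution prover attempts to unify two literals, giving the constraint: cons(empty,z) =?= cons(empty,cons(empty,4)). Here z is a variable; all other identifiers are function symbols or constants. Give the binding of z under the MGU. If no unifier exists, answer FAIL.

Decompose cons/2: empty =?= empty,  z =?= cons(empty,4).
Delete trivial equation empty =?= empty.
Bind z := cons(empty,4).
MGU = { z ↦ cons(empty,4) }, so z ↦ cons(empty,4).

cons(empty,4)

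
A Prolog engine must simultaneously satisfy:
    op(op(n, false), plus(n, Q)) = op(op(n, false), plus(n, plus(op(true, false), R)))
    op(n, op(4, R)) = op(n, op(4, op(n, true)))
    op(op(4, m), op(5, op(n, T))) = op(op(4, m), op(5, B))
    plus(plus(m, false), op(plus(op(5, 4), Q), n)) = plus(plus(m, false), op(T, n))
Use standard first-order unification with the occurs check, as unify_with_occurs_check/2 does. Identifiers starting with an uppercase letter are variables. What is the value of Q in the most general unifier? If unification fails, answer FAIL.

plus(op(true, false), op(n, true))

Decompose op/2: op(n, false) = op(n, false),  plus(n, Q) = plus(n, plus(op(true, false), R)).
Delete trivial equation op(n, false) = op(n, false).
Decompose plus/2: n = n,  Q = plus(op(true, false), R).
Delete trivial equation n = n.
Bind Q := plus(op(true, false), R); substituting into the one remaining equation that mentions Q gives: plus(plus(m, false), op(plus(op(5, 4), plus(op(true, false), R)), n)) = plus(plus(m, false), op(T, n)).
Decompose op/2: n = n,  op(4, R) = op(4, op(n, true)).
Delete trivial equation n = n.
Decompose op/2: 4 = 4,  R = op(n, true).
Delete trivial equation 4 = 4.
Bind R := op(n, true); substituting into the one remaining equation that mentions R gives: plus(plus(m, false), op(plus(op(5, 4), plus(op(true, false), op(n, true))), n)) = plus(plus(m, false), op(T, n)). Substituting into the earlier binding gives Q := plus(op(true, false), op(n, true)).
Decompose op/2: op(4, m) = op(4, m),  op(5, op(n, T)) = op(5, B).
Delete trivial equation op(4, m) = op(4, m).
Decompose op/2: 5 = 5,  op(n, T) = B.
Delete trivial equation 5 = 5.
Bind B := op(n, T); no other remaining equation mentions B.
Decompose plus/2: plus(m, false) = plus(m, false),  op(plus(op(5, 4), plus(op(true, false), op(n, true))), n) = op(T, n).
Delete trivial equation plus(m, false) = plus(m, false).
Decompose op/2: plus(op(5, 4), plus(op(true, false), op(n, true))) = T,  n = n.
Bind T := plus(op(5, 4), plus(op(true, false), op(n, true))); no other remaining equation mentions T. Substituting into the earlier binding gives B := op(n, plus(op(5, 4), plus(op(true, false), op(n, true)))).
Delete trivial equation n = n.
MGU = { Q = plus(op(true, false), op(n, true)), R = op(n, true), B = op(n, plus(op(5, 4), plus(op(true, false), op(n, true)))), T = plus(op(5, 4), plus(op(true, false), op(n, true))) }, so Q = plus(op(true, false), op(n, true)).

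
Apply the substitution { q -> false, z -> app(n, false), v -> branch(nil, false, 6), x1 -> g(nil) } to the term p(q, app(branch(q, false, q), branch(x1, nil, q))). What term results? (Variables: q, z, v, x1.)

Replace each occurrence of q with false.
Replace each occurrence of x1 with g(nil).
Result: p(false, app(branch(false, false, false), branch(g(nil), nil, false))).

p(false, app(branch(false, false, false), branch(g(nil), nil, false)))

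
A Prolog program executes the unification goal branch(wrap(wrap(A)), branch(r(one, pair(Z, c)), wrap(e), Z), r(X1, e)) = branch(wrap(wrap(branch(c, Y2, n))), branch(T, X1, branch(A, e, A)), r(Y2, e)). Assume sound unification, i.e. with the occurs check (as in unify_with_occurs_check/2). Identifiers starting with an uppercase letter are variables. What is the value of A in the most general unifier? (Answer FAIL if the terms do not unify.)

Decompose branch/3: wrap(wrap(A)) = wrap(wrap(branch(c, Y2, n))),  branch(r(one, pair(Z, c)), wrap(e), Z) = branch(T, X1, branch(A, e, A)),  r(X1, e) = r(Y2, e).
Decompose wrap/1: wrap(A) = wrap(branch(c, Y2, n)).
Decompose wrap/1: A = branch(c, Y2, n).
Bind A := branch(c, Y2, n); substituting into the one remaining equation that mentions A gives: branch(r(one, pair(Z, c)), wrap(e), Z) = branch(T, X1, branch(branch(c, Y2, n), e, branch(c, Y2, n))).
Decompose branch/3: r(one, pair(Z, c)) = T,  wrap(e) = X1,  Z = branch(branch(c, Y2, n), e, branch(c, Y2, n)).
Bind T := r(one, pair(Z, c)); no other remaining equation mentions T.
Bind X1 := wrap(e); substituting into the one remaining equation that mentions X1 gives: r(wrap(e), e) = r(Y2, e).
Bind Z := branch(branch(c, Y2, n), e, branch(c, Y2, n)); no other remaining equation mentions Z. Substituting into the earlier binding gives T := r(one, pair(branch(branch(c, Y2, n), e, branch(c, Y2, n)), c)).
Decompose r/2: wrap(e) = Y2,  e = e.
Bind Y2 := wrap(e); no other remaining equation mentions Y2. Substituting into the earlier bindings gives A := branch(c, wrap(e), n), T := r(one, pair(branch(branch(c, wrap(e), n), e, branch(c, wrap(e), n)), c)), Z := branch(branch(c, wrap(e), n), e, branch(c, wrap(e), n)).
Delete trivial equation e = e.
MGU = { A ↦ branch(c, wrap(e), n), T ↦ r(one, pair(branch(branch(c, wrap(e), n), e, branch(c, wrap(e), n)), c)), X1 ↦ wrap(e), Z ↦ branch(branch(c, wrap(e), n), e, branch(c, wrap(e), n)), Y2 ↦ wrap(e) }, so A ↦ branch(c, wrap(e), n).

branch(c, wrap(e), n)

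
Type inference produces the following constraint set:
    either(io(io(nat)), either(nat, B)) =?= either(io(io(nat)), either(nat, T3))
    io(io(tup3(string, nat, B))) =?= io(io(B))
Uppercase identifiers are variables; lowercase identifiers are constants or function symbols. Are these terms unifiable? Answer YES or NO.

Decompose either/2: io(io(nat)) =?= io(io(nat)),  either(nat, B) =?= either(nat, T3).
Delete trivial equation io(io(nat)) =?= io(io(nat)).
Decompose either/2: nat =?= nat,  B =?= T3.
Delete trivial equation nat =?= nat.
Bind B := T3; substituting into the remaining equation gives: io(io(tup3(string, nat, T3))) =?= io(io(T3)).
Decompose io/1: io(tup3(string, nat, T3)) =?= io(T3).
Decompose io/1: tup3(string, nat, T3) =?= T3.
Occurs check fails: T3 occurs in tup3(string, nat, T3); the equation T3 =?= tup3(string, nat, T3) has no finite solution.

NO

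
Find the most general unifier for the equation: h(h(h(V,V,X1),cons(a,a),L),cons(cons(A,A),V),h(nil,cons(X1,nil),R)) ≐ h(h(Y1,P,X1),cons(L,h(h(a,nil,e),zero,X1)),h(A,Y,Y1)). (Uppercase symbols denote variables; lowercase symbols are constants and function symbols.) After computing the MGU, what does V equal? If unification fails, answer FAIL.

Decompose h/3: h(h(V,V,X1),cons(a,a),L) ≐ h(Y1,P,X1),  cons(cons(A,A),V) ≐ cons(L,h(h(a,nil,e),zero,X1)),  h(nil,cons(X1,nil),R) ≐ h(A,Y,Y1).
Decompose h/3: h(V,V,X1) ≐ Y1,  cons(a,a) ≐ P,  L ≐ X1.
Bind Y1 := h(V,V,X1); substituting into the one remaining equation that mentions Y1 gives: h(nil,cons(X1,nil),R) ≐ h(A,Y,h(V,V,X1)).
Bind P := cons(a,a); no other remaining equation mentions P.
Bind L := X1; substituting into the one remaining equation that mentions L gives: cons(cons(A,A),V) ≐ cons(X1,h(h(a,nil,e),zero,X1)).
Decompose cons/2: cons(A,A) ≐ X1,  V ≐ h(h(a,nil,e),zero,X1).
Bind X1 := cons(A,A); substituting into the remaining equations gives: V ≐ h(h(a,nil,e),zero,cons(A,A)),  h(nil,cons(cons(A,A),nil),R) ≐ h(A,Y,h(V,V,cons(A,A))). Substituting into the earlier bindings gives Y1 := h(V,V,cons(A,A)), L := cons(A,A).
Bind V := h(h(a,nil,e),zero,cons(A,A)); substituting into the remaining equation gives: h(nil,cons(cons(A,A),nil),R) ≐ h(A,Y,h(h(h(a,nil,e),zero,cons(A,A)),h(h(a,nil,e),zero,cons(A,A)),cons(A,A))). Substituting into the earlier binding gives Y1 := h(h(h(a,nil,e),zero,cons(A,A)),h(h(a,nil,e),zero,cons(A,A)),cons(A,A)).
Decompose h/3: nil ≐ A,  cons(cons(A,A),nil) ≐ Y,  R ≐ h(h(h(a,nil,e),zero,cons(A,A)),h(h(a,nil,e),zero,cons(A,A)),cons(A,A)).
Bind A := nil; substituting into the remaining equations gives: cons(cons(nil,nil),nil) ≐ Y,  R ≐ h(h(h(a,nil,e),zero,cons(nil,nil)),h(h(a,nil,e),zero,cons(nil,nil)),cons(nil,nil)). Substituting into the earlier bindings gives Y1 := h(h(h(a,nil,e),zero,cons(nil,nil)),h(h(a,nil,e),zero,cons(nil,nil)),cons(nil,nil)), L := cons(nil,nil), X1 := cons(nil,nil), V := h(h(a,nil,e),zero,cons(nil,nil)).
Bind Y := cons(cons(nil,nil),nil); no other remaining equation mentions Y.
Bind R := h(h(h(a,nil,e),zero,cons(nil,nil)),h(h(a,nil,e),zero,cons(nil,nil)),cons(nil,nil)).
MGU = { Y1 ↦ h(h(h(a,nil,e),zero,cons(nil,nil)),h(h(a,nil,e),zero,cons(nil,nil)),cons(nil,nil)), P ↦ cons(a,a), L ↦ cons(nil,nil), X1 ↦ cons(nil,nil), V ↦ h(h(a,nil,e),zero,cons(nil,nil)), A ↦ nil, Y ↦ cons(cons(nil,nil),nil), R ↦ h(h(h(a,nil,e),zero,cons(nil,nil)),h(h(a,nil,e),zero,cons(nil,nil)),cons(nil,nil)) }, so V ↦ h(h(a,nil,e),zero,cons(nil,nil)).

h(h(a,nil,e),zero,cons(nil,nil))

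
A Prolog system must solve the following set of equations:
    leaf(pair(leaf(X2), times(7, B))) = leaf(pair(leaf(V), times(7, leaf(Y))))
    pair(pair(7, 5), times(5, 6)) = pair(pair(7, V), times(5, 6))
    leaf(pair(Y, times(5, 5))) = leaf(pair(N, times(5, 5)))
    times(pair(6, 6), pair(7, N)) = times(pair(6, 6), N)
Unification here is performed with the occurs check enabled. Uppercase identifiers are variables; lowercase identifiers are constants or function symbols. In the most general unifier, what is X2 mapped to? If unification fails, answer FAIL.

FAIL

Decompose leaf/1: pair(leaf(X2), times(7, B)) = pair(leaf(V), times(7, leaf(Y))).
Decompose pair/2: leaf(X2) = leaf(V),  times(7, B) = times(7, leaf(Y)).
Decompose leaf/1: X2 = V.
Bind X2 := V; no other remaining equation mentions X2.
Decompose times/2: 7 = 7,  B = leaf(Y).
Delete trivial equation 7 = 7.
Bind B := leaf(Y); no other remaining equation mentions B.
Decompose pair/2: pair(7, 5) = pair(7, V),  times(5, 6) = times(5, 6).
Decompose pair/2: 7 = 7,  5 = V.
Delete trivial equation 7 = 7.
Bind V := 5; no other remaining equation mentions V. Substituting into the earlier binding gives X2 := 5.
Delete trivial equation times(5, 6) = times(5, 6).
Decompose leaf/1: pair(Y, times(5, 5)) = pair(N, times(5, 5)).
Decompose pair/2: Y = N,  times(5, 5) = times(5, 5).
Bind Y := N; no other remaining equation mentions Y. Substituting into the earlier binding gives B := leaf(N).
Delete trivial equation times(5, 5) = times(5, 5).
Decompose times/2: pair(6, 6) = pair(6, 6),  pair(7, N) = N.
Delete trivial equation pair(6, 6) = pair(6, 6).
Occurs check fails: N occurs in pair(7, N); the equation N = pair(7, N) has no finite solution.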